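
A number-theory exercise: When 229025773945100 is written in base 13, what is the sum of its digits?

229025773945100 in base 13 is 9AA40650C8592.
Digit sum: 9+10+10+4+0+6+5+0+12+8+5+9+2 = 80.

80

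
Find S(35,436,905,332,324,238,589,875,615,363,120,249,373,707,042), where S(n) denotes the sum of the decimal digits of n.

182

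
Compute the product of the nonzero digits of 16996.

2916

1×6×9×9×6 = 2916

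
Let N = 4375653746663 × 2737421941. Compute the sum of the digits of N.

89

4375653746663 × 2737421941 = 11978010572334151732883
Sum of its 23 digits: 89.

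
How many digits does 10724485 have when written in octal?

8

10724485 in base 8 is 50722205, which has 8 digits.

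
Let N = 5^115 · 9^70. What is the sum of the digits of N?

5^115 · 9^70 = 1508433467136657131410406646725891401632707762933597094107237125087418415431509771935160664201847090088695786669337195462503586895763874053955078125
Sum of its 148 digits: 657.

657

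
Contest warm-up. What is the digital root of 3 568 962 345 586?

7

3+5+6+8+9+6+2+3+4+5+5+8+6 = 70
7+0 = 7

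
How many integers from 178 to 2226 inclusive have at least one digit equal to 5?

The integers in [178, 2226] that have at least one digit equal to 5: 185, 195, 205, 215, 225, 235, …, 2215, 2225.
547 qualify.

547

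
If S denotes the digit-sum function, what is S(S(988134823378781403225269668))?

First digit sum: 133.
1+3+3 = 7.

7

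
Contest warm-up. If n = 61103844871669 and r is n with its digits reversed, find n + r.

157721689701785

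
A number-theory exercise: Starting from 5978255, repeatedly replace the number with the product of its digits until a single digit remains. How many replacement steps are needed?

2

5978255 → 126000 → 0 (2 steps)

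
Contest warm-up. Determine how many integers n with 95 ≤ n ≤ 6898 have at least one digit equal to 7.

1860

The integers in [95, 6898] that have at least one digit equal to 7: 97, 107, 117, 127, 137, 147, …, 6887, 6897.
1860 qualify.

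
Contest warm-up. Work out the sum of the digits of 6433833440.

6+4+3+3+8+3+3+4+4+0 = 38

38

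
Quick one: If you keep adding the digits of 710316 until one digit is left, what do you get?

9

7+1+0+3+1+6 = 18
1+8 = 9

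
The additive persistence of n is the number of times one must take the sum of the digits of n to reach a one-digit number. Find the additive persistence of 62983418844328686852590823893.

2

62983418844328686852590823893 → 152 → 8 (2 steps)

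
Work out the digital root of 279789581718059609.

2

2+7+9+7+8+9+5+8+1+7+1+8+0+5+9+6+0+9 = 101
1+0+1 = 2
(Equivalently, 279789581718059609 mod 9 = 2.)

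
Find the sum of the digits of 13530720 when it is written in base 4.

18

13530720 in base 4 is 303213121200.
Digit sum: 3+0+3+2+1+3+1+2+1+2+0+0 = 18.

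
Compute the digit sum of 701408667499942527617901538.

130

7+0+1+4+0+8+6+6+7+4+9+9+9+4+2+5+2+7+6+1+7+9+0+1+5+3+8 = 130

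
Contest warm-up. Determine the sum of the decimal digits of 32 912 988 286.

58

3+2+9+1+2+9+8+8+2+8+6 = 58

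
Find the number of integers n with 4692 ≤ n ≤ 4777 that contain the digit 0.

The integers in [4692, 4777] that contain the digit 0: 4700, 4701, 4702, 4703, 4704, 4705, …, 4760, 4770.
17 qualify.

17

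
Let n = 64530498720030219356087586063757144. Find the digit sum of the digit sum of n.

First digit sum: 148.
1+4+8 = 13.

13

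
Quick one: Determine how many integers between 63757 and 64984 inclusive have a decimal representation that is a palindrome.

The integers in [63757, 64984] that have a decimal representation that is a palindrome: 63836, 63936, 64046, 64146, 64246, 64346, …, 64846, 64946.
12 qualify.

12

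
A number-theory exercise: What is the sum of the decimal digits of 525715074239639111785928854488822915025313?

5+2+5+7+1+5+0+7+4+2+3+9+6+3+9+1+1+1+7+8+5+9+2+8+8+5+4+4+8+8+8+2+2+9+1+5+0+2+5+3+1+3 = 188

188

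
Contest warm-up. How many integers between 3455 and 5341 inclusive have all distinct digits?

1007

The integers in [3455, 5341] that have all distinct digits: 3456, 3457, 3458, 3459, 3460, 3461, …, 5340, 5341.
1007 qualify.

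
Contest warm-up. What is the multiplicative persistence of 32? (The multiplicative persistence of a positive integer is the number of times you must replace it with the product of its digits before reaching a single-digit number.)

1

32 → 6 (1 step)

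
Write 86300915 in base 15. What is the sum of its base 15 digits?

57

86300915 in base 15 is 789A995.
Digit sum: 7+8+9+10+9+9+5 = 57.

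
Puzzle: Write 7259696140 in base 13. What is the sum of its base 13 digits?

64

7259696140 in base 13 is 8B9061AB8.
Digit sum: 8+11+9+0+6+1+10+11+8 = 64.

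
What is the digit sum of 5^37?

5^37 = 72759576141834259033203125
Sum of its 26 digits: 104.

104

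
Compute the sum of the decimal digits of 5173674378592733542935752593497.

5+1+7+3+6+7+4+3+7+8+5+9+2+7+3+3+5+4+2+9+3+5+7+5+2+5+9+3+4+9+7 = 159

159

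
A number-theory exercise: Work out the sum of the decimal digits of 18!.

18! = 6402373705728000
Sum of its 16 digits: 54.

54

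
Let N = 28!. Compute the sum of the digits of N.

28! = 304888344611713860501504000000
Sum of its 30 digits: 90.

90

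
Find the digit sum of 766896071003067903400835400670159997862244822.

7+6+6+8+9+6+0+7+1+0+0+3+0+6+7+9+0+3+4+0+0+8+3+5+4+0+0+6+7+0+1+5+9+9+9+7+8+6+2+2+4+4+8+2+2 = 193

193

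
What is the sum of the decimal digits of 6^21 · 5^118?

288

6^21 · 5^118 = 660141095732007220931151010529791003066113486141830435371957719326019287109375000000000000000000000
Sum of its 99 digits: 288.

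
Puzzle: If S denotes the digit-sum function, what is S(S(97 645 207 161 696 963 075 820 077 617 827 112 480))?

8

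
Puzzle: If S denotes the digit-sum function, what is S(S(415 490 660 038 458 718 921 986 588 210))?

First digit sum: 138.
1+3+8 = 12.

12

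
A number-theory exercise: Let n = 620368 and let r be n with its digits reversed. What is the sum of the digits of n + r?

32

Reversal of 620368 is 863026; 620368 + 863026 = 1483394.
Digit sum of 1483394: 1+4+8+3+3+9+4 = 32.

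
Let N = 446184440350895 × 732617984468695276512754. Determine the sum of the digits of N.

167

446184440350895 × 732617984468695276512754 = 326882745391165487141631125399702814830
Sum of its 39 digits: 167.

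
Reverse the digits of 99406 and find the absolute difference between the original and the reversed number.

38907

Reverse of 99406 is 60499.
|99406 − 60499| = 38907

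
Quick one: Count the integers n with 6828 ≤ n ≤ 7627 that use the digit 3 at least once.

233

The integers in [6828, 7627] that use the digit 3 at least once: 6830, 6831, 6832, 6833, 6834, 6835, …, 7613, 7623.
233 qualify.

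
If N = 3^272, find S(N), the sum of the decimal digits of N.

3^272 = 5983858066120736087951921583734035799654210003695378223495113219493746838429292063116675617283362364504370181069322660857929976641
Sum of its 130 digits: 585.

585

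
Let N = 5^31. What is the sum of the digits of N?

104

5^31 = 4656612873077392578125
Sum of its 22 digits: 104.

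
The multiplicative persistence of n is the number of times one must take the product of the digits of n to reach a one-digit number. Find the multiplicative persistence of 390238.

1

390238 → 0 (1 step)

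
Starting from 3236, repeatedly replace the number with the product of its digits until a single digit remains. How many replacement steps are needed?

2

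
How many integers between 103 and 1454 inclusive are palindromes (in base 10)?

94

The integers in [103, 1454] that are palindromes (in base 10): 111, 121, 131, 141, 151, 161, …, 1331, 1441.
94 qualify.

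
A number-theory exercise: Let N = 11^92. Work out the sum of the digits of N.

445

11^92 = 642875736033641180657139984421248997668742784677928339864140154386931382122316064755913516349521
Sum of its 96 digits: 445.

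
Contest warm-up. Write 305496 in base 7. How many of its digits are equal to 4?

3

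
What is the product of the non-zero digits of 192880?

1×9×2×8×8 = 1152

1152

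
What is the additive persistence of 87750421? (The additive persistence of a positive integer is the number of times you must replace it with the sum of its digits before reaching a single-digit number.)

2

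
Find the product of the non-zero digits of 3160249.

1296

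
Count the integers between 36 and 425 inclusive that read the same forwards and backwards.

39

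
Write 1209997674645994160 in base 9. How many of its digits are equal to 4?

1209997674645994160 in base 9 is 8048783188740433138.
The digit 4 appears 3 times.

3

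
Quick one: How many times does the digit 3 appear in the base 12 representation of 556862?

1

556862 in base 12 is 22A312.
The digit 3 appears 1 time.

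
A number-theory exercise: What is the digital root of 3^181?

9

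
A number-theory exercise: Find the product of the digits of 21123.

12

2×1×1×2×3 = 12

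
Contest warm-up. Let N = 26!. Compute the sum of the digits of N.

81

26! = 403291461126605635584000000
Sum of its 27 digits: 81.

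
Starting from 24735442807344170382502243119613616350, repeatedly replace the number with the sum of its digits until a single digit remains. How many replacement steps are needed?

3

24735442807344170382502243119613616350 → 136 → 10 → 1 (3 steps)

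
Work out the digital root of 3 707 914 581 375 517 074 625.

3+7+0+7+9+1+4+5+8+1+3+7+5+5+1+7+0+7+4+6+2+5 = 97
9+7 = 16
1+6 = 7

7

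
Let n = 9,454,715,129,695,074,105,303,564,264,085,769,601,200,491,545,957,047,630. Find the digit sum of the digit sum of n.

5

First digit sum: 230.
2+3+0 = 5.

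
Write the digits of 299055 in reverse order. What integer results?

Reversing 299055 gives 550992.

550992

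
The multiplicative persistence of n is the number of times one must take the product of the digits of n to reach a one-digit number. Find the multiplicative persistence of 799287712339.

799287712339 → 72013536 → 0 (2 steps)

2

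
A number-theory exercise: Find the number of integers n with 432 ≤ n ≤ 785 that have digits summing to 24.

The integers in [432, 785] that have digits summing to 24: 699.
1 qualifies.

1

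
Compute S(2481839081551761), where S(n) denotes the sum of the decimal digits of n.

2+4+8+1+8+3+9+0+8+1+5+5+1+7+6+1 = 69

69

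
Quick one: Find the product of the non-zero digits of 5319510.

5×3×1×9×5×1 = 675

675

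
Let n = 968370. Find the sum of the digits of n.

33

9+6+8+3+7+0 = 33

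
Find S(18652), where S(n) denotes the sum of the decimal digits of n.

1+8+6+5+2 = 22

22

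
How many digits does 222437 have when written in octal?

6

222437 in base 8 is 662345, which has 6 digits.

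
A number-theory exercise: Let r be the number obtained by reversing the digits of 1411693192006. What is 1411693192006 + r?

Reverse of 1411693192006 is 6002913961141.
1411693192006 + 6002913961141 = 7414607153147

7414607153147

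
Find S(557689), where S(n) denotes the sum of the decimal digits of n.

40

5+5+7+6+8+9 = 40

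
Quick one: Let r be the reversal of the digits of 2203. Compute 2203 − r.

Reverse of 2203 is 3022.
2203 − 3022 = -819

-819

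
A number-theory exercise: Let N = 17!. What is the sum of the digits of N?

17! = 355687428096000
Sum of its 15 digits: 63.

63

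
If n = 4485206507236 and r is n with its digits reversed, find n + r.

Reverse of 4485206507236 is 6327056025844.
4485206507236 + 6327056025844 = 10812262533080

10812262533080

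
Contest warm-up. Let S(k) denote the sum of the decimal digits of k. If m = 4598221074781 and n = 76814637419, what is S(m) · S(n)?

S(4598221074781) = 4+5+9+8+2+2+1+0+7+4+7+8+1 = 58.
S(76814637419) = 7+6+8+1+4+6+3+7+4+1+9 = 56.
58 · 56 = 3248.

3248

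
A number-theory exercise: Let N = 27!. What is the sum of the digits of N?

27! = 10888869450418352160768000000
Sum of its 29 digits: 108.

108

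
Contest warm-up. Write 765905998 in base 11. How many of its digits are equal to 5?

1

765905998 in base 11 is 363374570.
The digit 5 appears 1 time.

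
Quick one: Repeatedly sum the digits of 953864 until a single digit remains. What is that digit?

8

9+5+3+8+6+4 = 35
3+5 = 8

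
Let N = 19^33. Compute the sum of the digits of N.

19^33 = 1580770532156861979997149793605296459437459
Sum of its 43 digits: 226.

226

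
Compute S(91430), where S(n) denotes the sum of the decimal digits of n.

9+1+4+3+0 = 17

17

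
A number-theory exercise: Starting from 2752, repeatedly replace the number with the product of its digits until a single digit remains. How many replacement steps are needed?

2

2752 → 140 → 0 (2 steps)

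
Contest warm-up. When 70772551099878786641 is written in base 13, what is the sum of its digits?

70772551099878786641 in base 13 is 82487126A25566C872.
Digit sum: 8+2+4+8+7+1+2+6+10+2+5+5+6+6+12+8+7+2 = 101.

101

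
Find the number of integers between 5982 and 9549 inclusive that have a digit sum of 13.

100

The integers in [5982, 9549] that have a digit sum of 13: 6007, 6016, 6025, 6034, 6043, 6052, …, 9310, 9400.
100 qualify.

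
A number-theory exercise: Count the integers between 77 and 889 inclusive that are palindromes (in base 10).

The integers in [77, 889] that are palindromes (in base 10): 77, 88, 99, 101, 111, 121, …, 878, 888.
82 qualify.

82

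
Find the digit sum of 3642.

15

3+6+4+2 = 15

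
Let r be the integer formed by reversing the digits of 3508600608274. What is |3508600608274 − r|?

1219459459779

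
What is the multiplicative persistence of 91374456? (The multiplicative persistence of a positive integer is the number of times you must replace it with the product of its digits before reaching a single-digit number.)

91374456 → 90720 → 0 (2 steps)

2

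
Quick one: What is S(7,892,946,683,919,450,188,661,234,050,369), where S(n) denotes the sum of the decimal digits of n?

152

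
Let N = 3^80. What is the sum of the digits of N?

3^80 = 147808829414345923316083210206383297601
Sum of its 39 digits: 153.

153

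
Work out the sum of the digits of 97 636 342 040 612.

9+7+6+3+6+3+4+2+0+4+0+6+1+2 = 53

53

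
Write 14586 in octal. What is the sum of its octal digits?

19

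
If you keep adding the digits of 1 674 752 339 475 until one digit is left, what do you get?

1+6+7+4+7+5+2+3+3+9+4+7+5 = 63
6+3 = 9

9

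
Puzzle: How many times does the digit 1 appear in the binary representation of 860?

6

860 in base 2 is 1101011100.
The digit 1 appears 6 times.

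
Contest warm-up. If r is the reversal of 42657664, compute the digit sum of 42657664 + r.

Reversal of 42657664 is 46675624; 42657664 + 46675624 = 89333288.
Digit sum of 89333288: 8+9+3+3+3+2+8+8 = 44.

44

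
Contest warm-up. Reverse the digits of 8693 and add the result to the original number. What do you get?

12661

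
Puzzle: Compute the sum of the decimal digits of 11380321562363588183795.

1+1+3+8+0+3+2+1+5+6+2+3+6+3+5+8+8+1+8+3+7+9+5 = 98

98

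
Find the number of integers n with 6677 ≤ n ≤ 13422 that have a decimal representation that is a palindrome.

The integers in [6677, 13422] that have a decimal representation that is a palindrome: 6776, 6886, 6996, 7007, 7117, 7227, …, 13231, 13331.
67 qualify.

67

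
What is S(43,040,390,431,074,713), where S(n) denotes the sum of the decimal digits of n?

53

4+3+0+4+0+3+9+0+4+3+1+0+7+4+7+1+3 = 53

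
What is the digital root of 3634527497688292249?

1

3+6+3+4+5+2+7+4+9+7+6+8+8+2+9+2+2+4+9 = 100
1+0+0 = 1
(Equivalently, 3634527497688292249 mod 9 = 1.)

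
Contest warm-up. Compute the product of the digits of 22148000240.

0

2×2×1×4×8×0×0×0×2×4×0 = 0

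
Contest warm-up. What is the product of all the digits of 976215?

3780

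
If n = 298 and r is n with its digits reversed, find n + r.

1190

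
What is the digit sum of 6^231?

810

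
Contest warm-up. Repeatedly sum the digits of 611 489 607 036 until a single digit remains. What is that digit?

6+1+1+4+8+9+6+0+7+0+3+6 = 51
5+1 = 6
(Equivalently, 611 489 607 036 mod 9 = 6.)

6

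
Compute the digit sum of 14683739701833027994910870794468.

157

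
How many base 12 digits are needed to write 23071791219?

10

23071791219 in base 12 is 457A843043, which has 10 digits.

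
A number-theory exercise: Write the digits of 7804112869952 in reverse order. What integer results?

2599682114087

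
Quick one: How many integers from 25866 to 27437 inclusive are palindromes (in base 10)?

15

The integers in [25866, 27437] that are palindromes (in base 10): 25952, 26062, 26162, 26262, 26362, 26462, …, 27272, 27372.
15 qualify.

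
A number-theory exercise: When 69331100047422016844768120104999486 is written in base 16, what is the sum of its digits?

241

69331100047422016844768120104999486 in base 16 is D5A49826E33A881EFF686856EDA3E.
Digit sum: 13+5+10+4+9+8+2+6+14+3+3+10+8+8+1+14+15+15+6+8+6+8+5+6+14+13+10+3+14 = 241.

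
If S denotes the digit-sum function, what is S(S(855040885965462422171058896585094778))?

First digit sum: 181.
1+8+1 = 10.

10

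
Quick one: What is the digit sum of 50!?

216

50! = 30414093201713378043612608166064768844377641568960512000000000000
Sum of its 65 digits: 216.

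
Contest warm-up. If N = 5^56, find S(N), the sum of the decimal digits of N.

5^56 = 1387778780781445675529539585113525390625
Sum of its 40 digits: 196.

196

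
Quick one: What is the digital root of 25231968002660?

2+5+2+3+1+9+6+8+0+0+2+6+6+0 = 50
5+0 = 5

5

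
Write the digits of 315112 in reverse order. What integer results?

211513

Reversing 315112 gives 211513.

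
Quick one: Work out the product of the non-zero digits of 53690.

5×3×6×9 = 810

810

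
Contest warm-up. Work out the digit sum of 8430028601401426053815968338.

108

8+4+3+0+0+2+8+6+0+1+4+0+1+4+2+6+0+5+3+8+1+5+9+6+8+3+3+8 = 108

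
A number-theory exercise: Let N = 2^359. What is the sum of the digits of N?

509

2^359 = 1174271291386916613944740298394668513687841274454159935353645485766104512557304221731849499192384351515967488
Sum of its 109 digits: 509.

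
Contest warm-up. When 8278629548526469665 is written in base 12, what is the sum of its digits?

8278629548526469665 in base 12 is 3893B3490ABBB58569.
Digit sum: 3+8+9+3+11+3+4+9+0+10+11+11+11+5+8+5+6+9 = 126.

126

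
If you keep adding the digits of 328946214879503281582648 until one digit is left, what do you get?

3+2+8+9+4+6+2+1+4+8+7+9+5+0+3+2+8+1+5+8+2+6+4+8 = 115
1+1+5 = 7

7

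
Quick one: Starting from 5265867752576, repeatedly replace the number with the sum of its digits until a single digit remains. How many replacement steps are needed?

2

5265867752576 → 71 → 8 (2 steps)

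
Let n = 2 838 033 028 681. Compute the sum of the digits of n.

2+8+3+8+0+3+3+0+2+8+6+8+1 = 52

52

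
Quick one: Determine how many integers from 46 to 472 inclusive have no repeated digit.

The integers in [46, 472] that have no repeated digit: 46, 47, 48, 49, 50, 51, …, 471, 472.
316 qualify.

316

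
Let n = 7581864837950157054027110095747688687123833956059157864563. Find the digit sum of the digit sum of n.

17

First digit sum: 278.
2+7+8 = 17.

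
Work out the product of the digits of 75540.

0

7×5×5×4×0 = 0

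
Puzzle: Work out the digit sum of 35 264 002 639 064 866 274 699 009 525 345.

3+5+2+6+4+0+0+2+6+3+9+0+6+4+8+6+6+2+7+4+6+9+9+0+0+9+5+2+5+3+4+5 = 140

140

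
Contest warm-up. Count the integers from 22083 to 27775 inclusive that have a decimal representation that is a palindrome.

57

The integers in [22083, 27775] that have a decimal representation that is a palindrome: 22122, 22222, 22322, 22422, 22522, 22622, …, 27672, 27772.
57 qualify.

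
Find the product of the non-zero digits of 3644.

288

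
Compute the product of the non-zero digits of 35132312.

540

3×5×1×3×2×3×1×2 = 540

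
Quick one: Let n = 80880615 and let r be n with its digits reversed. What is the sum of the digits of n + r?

Reversal of 80880615 is 51608808; 80880615 + 51608808 = 132489423.
Digit sum of 132489423: 1+3+2+4+8+9+4+2+3 = 36.

36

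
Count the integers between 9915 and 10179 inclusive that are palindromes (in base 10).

The integers in [9915, 10179] that are palindromes (in base 10): 9999, 10001, 10101.
3 qualify.

3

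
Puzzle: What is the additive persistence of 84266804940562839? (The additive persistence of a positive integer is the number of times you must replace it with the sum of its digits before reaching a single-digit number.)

84266804940562839 → 84 → 12 → 3 (3 steps)

3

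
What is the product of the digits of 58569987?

5443200

5×8×5×6×9×9×8×7 = 5443200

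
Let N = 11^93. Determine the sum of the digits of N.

11^93 = 7071633096370052987228539828633738974356170631457211738505541698256245203345476712315048679844731
Sum of its 97 digits: 431.

431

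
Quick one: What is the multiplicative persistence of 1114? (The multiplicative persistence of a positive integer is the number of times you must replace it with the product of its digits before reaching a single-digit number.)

1

1114 → 4 (1 step)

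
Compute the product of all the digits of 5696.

5×6×9×6 = 1620

1620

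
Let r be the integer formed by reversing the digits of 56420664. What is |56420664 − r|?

Reverse of 56420664 is 46602465.
|56420664 − 46602465| = 9818199

9818199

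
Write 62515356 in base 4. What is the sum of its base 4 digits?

24

62515356 in base 4 is 3232132202130.
Digit sum: 3+2+3+2+1+3+2+2+0+2+1+3+0 = 24.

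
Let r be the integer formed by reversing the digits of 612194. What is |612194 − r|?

Reverse of 612194 is 491216.
|612194 − 491216| = 120978

120978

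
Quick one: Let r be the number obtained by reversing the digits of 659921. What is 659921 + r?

Reverse of 659921 is 129956.
659921 + 129956 = 789877

789877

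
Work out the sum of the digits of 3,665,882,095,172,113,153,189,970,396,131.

133

3+6+6+5+8+8+2+0+9+5+1+7+2+1+1+3+1+5+3+1+8+9+9+7+0+3+9+6+1+3+1 = 133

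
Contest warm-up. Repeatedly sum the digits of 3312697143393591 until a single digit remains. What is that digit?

6

3+3+1+2+6+9+7+1+4+3+3+9+3+5+9+1 = 69
6+9 = 15
1+5 = 6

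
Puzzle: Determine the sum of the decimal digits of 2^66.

2^66 = 73786976294838206464
Sum of its 20 digits: 109.

109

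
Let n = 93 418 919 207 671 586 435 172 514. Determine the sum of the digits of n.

9+3+4+1+8+9+1+9+2+0+7+6+7+1+5+8+6+4+3+5+1+7+2+5+1+4 = 118

118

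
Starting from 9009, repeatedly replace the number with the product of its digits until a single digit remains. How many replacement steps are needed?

1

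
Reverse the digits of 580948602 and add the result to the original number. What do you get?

Reverse of 580948602 is 206849085.
580948602 + 206849085 = 787797687

787797687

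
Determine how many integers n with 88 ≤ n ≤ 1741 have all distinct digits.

1016

The integers in [88, 1741] that have all distinct digits: 89, 90, 91, 92, 93, 94, …, 1739, 1740.
1016 qualify.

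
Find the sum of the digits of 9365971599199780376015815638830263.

9+3+6+5+9+7+1+5+9+9+1+9+9+7+8+0+3+7+6+0+1+5+8+1+5+6+3+8+8+3+0+2+6+3 = 172

172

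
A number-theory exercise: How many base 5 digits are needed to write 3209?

6

3209 in base 5 is 100314, which has 6 digits.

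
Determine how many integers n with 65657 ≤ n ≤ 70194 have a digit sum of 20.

149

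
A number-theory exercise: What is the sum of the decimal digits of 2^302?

409

2^302 = 8148143905337944345073782753637512644205873574663745002544561797417525199053346824733589504
Sum of its 91 digits: 409.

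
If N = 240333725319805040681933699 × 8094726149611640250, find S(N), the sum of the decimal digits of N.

204

240333725319805040681933699 × 8094726149611640250 = 1945435690979807030228094390213553249139784750
Sum of its 46 digits: 204.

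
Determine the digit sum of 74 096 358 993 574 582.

94

7+4+0+9+6+3+5+8+9+9+3+5+7+4+5+8+2 = 94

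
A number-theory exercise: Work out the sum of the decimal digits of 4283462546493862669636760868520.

4+2+8+3+4+6+2+5+4+6+4+9+3+8+6+2+6+6+9+6+3+6+7+6+0+8+6+8+5+2+0 = 154

154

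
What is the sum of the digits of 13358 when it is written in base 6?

13358 in base 6 is 141502.
Digit sum: 1+4+1+5+0+2 = 13.

13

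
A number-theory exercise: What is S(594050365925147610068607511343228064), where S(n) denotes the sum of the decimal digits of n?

5+9+4+0+5+0+3+6+5+9+2+5+1+4+7+6+1+0+0+6+8+6+0+7+5+1+1+3+4+3+2+2+8+0+6+4 = 138

138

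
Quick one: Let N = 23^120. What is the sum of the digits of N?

23^120 = 25547024360008320034716845003257365943632624968308007978003956631070331770034737801377170772800110738892953971818279672252777842139713519289874946645982858448971201
Sum of its 164 digits: 721.

721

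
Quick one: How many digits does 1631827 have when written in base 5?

1631827 in base 5 is 404204302, which has 9 digits.

9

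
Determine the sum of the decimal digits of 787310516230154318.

7+8+7+3+1+0+5+1+6+2+3+0+1+5+4+3+1+8 = 65

65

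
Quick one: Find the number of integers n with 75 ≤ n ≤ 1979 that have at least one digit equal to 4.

523

The integers in [75, 1979] that have at least one digit equal to 4: 84, 94, 104, 114, 124, 134, …, 1964, 1974.
523 qualify.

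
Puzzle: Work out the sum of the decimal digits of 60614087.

6+0+6+1+4+0+8+7 = 32

32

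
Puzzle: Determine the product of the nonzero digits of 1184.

32

1×1×8×4 = 32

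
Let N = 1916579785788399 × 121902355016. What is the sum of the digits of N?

132

1916579785788399 × 121902355016 = 233635589463666646352259384
Sum of its 27 digits: 132.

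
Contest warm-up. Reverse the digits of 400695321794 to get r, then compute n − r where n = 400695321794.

Reverse of 400695321794 is 497123596004.
400695321794 − 497123596004 = -96428274210

-96428274210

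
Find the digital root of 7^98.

4

The digital root of n equals n mod 9 (or 9 when 9 | n), so we need 7^98 mod 9.
7^98 ≡ 4 (mod 9), so the digital root is 4.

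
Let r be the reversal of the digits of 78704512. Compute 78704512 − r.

Reverse of 78704512 is 21540787.
78704512 − 21540787 = 57163725

57163725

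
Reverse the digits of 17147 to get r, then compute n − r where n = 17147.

Reverse of 17147 is 74171.
17147 − 74171 = -57024

-57024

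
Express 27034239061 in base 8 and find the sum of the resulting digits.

32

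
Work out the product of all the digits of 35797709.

0

3×5×7×9×7×7×0×9 = 0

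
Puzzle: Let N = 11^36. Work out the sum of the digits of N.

11^36 = 30912680532870672635673352936887453361
Sum of its 38 digits: 172.

172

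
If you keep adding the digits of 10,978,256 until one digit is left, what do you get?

2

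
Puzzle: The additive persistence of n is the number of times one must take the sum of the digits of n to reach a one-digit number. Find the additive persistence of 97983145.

3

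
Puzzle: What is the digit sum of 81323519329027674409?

85

8+1+3+2+3+5+1+9+3+2+9+0+2+7+6+7+4+4+0+9 = 85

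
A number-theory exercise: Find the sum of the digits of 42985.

28

4+2+9+8+5 = 28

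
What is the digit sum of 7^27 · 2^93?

242

7^27 · 2^93 = 650783715566790167754872513232896840821177692717056
Sum of its 51 digits: 242.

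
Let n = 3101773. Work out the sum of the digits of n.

3+1+0+1+7+7+3 = 22

22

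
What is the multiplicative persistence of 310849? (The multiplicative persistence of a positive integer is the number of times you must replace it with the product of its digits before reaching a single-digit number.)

310849 → 0 (1 step)

1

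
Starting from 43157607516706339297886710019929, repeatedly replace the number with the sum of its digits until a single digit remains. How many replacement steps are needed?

2

43157607516706339297886710019929 → 151 → 7 (2 steps)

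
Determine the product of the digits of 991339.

9×9×1×3×3×9 = 6561

6561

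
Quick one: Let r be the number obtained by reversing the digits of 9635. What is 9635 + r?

15004

Reverse of 9635 is 5369.
9635 + 5369 = 15004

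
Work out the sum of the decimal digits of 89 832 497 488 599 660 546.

120

8+9+8+3+2+4+9+7+4+8+8+5+9+9+6+6+0+5+4+6 = 120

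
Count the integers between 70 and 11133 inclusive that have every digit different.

5547

The integers in [70, 11133] that have every digit different: 70, 71, 72, 73, 74, 75, …, 10986, 10987.
5547 qualify.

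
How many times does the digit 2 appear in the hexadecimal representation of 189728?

2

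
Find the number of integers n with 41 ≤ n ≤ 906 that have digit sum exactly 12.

69

The integers in [41, 906] that have digit sum exactly 12: 48, 57, 66, 75, 84, 93, …, 840, 903.
69 qualify.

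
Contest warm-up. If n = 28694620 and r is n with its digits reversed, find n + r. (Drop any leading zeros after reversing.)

31344302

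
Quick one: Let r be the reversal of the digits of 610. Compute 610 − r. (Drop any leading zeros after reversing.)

Reverse of 610 is 16.
610 − 16 = 594

594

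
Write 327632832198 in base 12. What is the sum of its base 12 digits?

327632832198 in base 12 is 535B76A5546.
Digit sum: 5+3+5+11+7+6+10+5+5+4+6 = 67.

67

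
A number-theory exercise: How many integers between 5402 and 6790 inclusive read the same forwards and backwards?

14

The integers in [5402, 6790] that read the same forwards and backwards: 5445, 5555, 5665, 5775, 5885, 5995, …, 6666, 6776.
14 qualify.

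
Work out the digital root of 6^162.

9

The digital root of n equals n mod 9 (or 9 when 9 | n), so we need 6^162 mod 9.
6^162 ≡ 0 (mod 9), so the digital root is 9.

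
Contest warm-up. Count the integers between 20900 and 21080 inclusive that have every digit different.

72

The integers in [20900, 21080] that have every digit different: 20913, 20914, 20915, 20916, 20917, 20918, …, 21078, 21079.
72 qualify.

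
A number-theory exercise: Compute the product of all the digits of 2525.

2×5×2×5 = 100

100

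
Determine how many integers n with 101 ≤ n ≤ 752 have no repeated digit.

475

The integers in [101, 752] that have no repeated digit: 102, 103, 104, 105, 106, 107, …, 751, 752.
475 qualify.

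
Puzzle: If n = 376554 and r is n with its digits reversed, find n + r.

Reverse of 376554 is 455673.
376554 + 455673 = 832227

832227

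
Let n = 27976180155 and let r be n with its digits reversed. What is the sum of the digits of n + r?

Reversal of 27976180155 is 55108167972; 27976180155 + 55108167972 = 83084348127.
Digit sum of 83084348127: 8+3+0+8+4+3+4+8+1+2+7 = 48.

48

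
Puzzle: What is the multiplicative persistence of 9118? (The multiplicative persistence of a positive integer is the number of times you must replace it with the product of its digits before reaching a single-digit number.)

3

9118 → 72 → 14 → 4 (3 steps)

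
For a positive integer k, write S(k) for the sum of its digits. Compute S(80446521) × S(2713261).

660

S(80446521) = 8+0+4+4+6+5+2+1 = 30.
S(2713261) = 2+7+1+3+2+6+1 = 22.
30 · 22 = 660.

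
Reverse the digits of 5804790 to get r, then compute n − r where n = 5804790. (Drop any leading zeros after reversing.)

Reverse of 5804790 is 974085.
5804790 − 974085 = 4830705

4830705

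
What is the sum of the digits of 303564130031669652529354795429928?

146

3+0+3+5+6+4+1+3+0+0+3+1+6+6+9+6+5+2+5+2+9+3+5+4+7+9+5+4+2+9+9+2+8 = 146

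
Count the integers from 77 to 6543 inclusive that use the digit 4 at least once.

2522

The integers in [77, 6543] that use the digit 4 at least once: 84, 94, 104, 114, 124, 134, …, 6542, 6543.
2522 qualify.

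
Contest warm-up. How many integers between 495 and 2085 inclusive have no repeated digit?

914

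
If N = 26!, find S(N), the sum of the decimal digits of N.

81

26! = 403291461126605635584000000
Sum of its 27 digits: 81.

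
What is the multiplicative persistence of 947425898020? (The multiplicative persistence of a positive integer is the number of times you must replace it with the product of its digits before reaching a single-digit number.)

947425898020 → 0 (1 step)

1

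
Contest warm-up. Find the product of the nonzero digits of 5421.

40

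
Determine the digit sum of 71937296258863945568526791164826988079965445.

7+1+9+3+7+2+9+6+2+5+8+8+6+3+9+4+5+5+6+8+5+2+6+7+9+1+1+6+4+8+2+6+9+8+8+0+7+9+9+6+5+4+4+5 = 244

244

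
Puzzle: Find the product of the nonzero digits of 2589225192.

259200

2×5×8×9×2×2×5×1×9×2 = 259200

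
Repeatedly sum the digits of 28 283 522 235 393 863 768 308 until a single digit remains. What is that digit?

7

2+8+2+8+3+5+2+2+2+3+5+3+9+3+8+6+3+7+6+8+3+0+8 = 106
1+0+6 = 7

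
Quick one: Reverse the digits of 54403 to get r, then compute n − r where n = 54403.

23958

Reverse of 54403 is 30445.
54403 − 30445 = 23958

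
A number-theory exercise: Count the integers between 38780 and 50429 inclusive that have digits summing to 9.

71

The integers in [38780, 50429] that have digits summing to 9: 40005, 40014, 40023, 40032, 40041, 40050, …, 50310, 50400.
71 qualify.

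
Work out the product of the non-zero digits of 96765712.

158760

9×6×7×6×5×7×1×2 = 158760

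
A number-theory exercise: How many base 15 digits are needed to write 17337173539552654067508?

17337173539552654067508 in base 15 is BAE72A60933032052C3, which has 19 digits.

19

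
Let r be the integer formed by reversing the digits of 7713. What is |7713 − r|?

Reverse of 7713 is 3177.
|7713 − 3177| = 4536

4536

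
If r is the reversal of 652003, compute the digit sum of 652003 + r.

32

Reversal of 652003 is 300256; 652003 + 300256 = 952259.
Digit sum of 952259: 9+5+2+2+5+9 = 32.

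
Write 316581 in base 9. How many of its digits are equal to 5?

1

316581 in base 9 is 532236.
The digit 5 appears 1 time.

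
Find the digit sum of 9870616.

37

9+8+7+0+6+1+6 = 37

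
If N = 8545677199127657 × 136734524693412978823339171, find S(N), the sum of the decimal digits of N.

176

8545677199127657 × 136734524693412978823339171 = 1168489110006056877840066423295913037552347
Sum of its 43 digits: 176.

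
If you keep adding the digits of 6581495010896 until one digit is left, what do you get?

8

6+5+8+1+4+9+5+0+1+0+8+9+6 = 62
6+2 = 8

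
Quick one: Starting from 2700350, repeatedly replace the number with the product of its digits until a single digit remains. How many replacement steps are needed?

2700350 → 0 (1 step)

1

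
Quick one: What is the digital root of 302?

3+0+2 = 5

5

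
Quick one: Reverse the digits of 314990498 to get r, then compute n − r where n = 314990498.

-579108915

Reverse of 314990498 is 894099413.
314990498 − 894099413 = -579108915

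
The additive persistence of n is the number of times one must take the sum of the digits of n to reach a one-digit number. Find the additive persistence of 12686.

2

12686 → 23 → 5 (2 steps)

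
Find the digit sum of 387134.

3+8+7+1+3+4 = 26

26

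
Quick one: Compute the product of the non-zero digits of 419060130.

648

4×1×9×6×1×3 = 648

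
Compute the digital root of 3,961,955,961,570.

3+9+6+1+9+5+5+9+6+1+5+7+0 = 66
6+6 = 12
1+2 = 3
(Equivalently, 3,961,955,961,570 mod 9 = 3.)

3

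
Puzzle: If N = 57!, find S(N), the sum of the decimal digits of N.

57! = 40526919504877216755680601905432322134980384796226602145184481280000000000000
Sum of its 77 digits: 270.

270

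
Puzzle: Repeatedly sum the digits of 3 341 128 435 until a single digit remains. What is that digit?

3+3+4+1+1+2+8+4+3+5 = 34
3+4 = 7

7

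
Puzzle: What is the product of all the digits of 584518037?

5×8×4×5×1×8×0×3×7 = 0

0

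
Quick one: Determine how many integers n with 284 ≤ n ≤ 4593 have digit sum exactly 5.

40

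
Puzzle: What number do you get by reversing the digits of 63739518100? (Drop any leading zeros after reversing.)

181593736

Reversing 63739518100 gives 181593736.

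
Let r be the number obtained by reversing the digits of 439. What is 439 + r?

Reverse of 439 is 934.
439 + 934 = 1373

1373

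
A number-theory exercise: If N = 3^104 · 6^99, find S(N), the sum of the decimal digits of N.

540

3^104 · 6^99 = 4545527387771478130930718474922063416825171486767042840606738563996215032414555600920437349289219632606107352414972624110616576
Sum of its 127 digits: 540.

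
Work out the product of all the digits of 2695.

2×6×9×5 = 540

540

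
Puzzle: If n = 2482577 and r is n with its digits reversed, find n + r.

10235419

Reverse of 2482577 is 7752842.
2482577 + 7752842 = 10235419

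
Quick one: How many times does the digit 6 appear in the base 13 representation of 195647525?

195647525 in base 13 is 316C2188.
The digit 6 appears 1 time.

1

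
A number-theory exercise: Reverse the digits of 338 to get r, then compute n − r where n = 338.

-495

Reverse of 338 is 833.
338 − 833 = -495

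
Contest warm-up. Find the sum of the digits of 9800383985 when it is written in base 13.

9800383985 in base 13 is C02538BA2.
Digit sum: 12+0+2+5+3+8+11+10+2 = 53.

53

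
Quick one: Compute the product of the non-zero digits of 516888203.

92160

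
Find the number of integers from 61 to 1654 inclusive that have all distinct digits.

The integers in [61, 1654] that have all distinct digits: 61, 62, 63, 64, 65, 67, …, 1653, 1654.
995 qualify.

995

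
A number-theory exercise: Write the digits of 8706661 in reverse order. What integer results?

1666078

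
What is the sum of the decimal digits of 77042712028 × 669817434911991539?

128

77042712028 × 669817434911991539 = 51604551749258197663149531092
Sum of its 29 digits: 128.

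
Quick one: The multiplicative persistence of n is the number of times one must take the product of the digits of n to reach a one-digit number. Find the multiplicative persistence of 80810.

1

80810 → 0 (1 step)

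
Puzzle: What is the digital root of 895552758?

9

8+9+5+5+5+2+7+5+8 = 54
5+4 = 9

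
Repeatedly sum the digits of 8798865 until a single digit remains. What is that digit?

8+7+9+8+8+6+5 = 51
5+1 = 6

6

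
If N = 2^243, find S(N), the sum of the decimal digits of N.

2^243 = 14134776518227074636666380005943348126619871175004951664972849610340958208
Sum of its 74 digits: 323.

323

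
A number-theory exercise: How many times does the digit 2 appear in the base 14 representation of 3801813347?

1

3801813347 in base 14 is 280CC46C3.
The digit 2 appears 1 time.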